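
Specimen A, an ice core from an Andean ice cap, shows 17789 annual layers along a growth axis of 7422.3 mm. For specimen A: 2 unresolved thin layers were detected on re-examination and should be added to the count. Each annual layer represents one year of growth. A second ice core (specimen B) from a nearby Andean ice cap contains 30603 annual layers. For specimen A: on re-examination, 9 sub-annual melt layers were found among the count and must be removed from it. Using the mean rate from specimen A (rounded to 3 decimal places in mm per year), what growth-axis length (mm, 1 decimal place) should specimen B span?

12761.5 mm

Specimen A: correcting the raw count gives 17789 − 9 + 2 = 17782 true annual layers.
A: Mean rate = 7422.3 mm / 17782 years ≈ 0.417 mm per year.
Length of B = 0.417 × 30603 = 12761.5 mm.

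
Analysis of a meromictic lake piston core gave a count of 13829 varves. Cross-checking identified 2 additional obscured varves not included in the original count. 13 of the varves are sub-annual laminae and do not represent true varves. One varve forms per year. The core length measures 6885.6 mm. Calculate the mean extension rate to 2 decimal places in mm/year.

True varve count = 13829 − 13 + 2 = 13818.
Mean rate = 6885.6 mm / 13818 years ≈ 0.50 mm/year.

0.50 mm/year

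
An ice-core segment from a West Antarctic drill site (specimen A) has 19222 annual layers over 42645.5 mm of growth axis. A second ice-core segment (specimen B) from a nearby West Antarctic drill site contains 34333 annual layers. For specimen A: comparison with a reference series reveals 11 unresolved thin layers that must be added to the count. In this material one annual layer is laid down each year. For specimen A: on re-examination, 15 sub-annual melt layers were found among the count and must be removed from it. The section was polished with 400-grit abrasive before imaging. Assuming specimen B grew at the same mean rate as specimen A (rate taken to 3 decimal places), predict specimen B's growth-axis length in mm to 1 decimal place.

76184.9 mm

Specimen A: correcting the raw count gives 19222 − 15 + 11 = 19218 true annual layers.
A: 42645.5 mm over 19218 years gives 42645.5 / 19218 ≈ 2.219 mm/year.
For B, 2.219 mm/year × 34333 years = 76184.9 mm.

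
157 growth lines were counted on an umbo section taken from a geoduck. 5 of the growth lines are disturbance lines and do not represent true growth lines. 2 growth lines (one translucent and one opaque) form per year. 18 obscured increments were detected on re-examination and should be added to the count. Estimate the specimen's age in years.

Adjusted count: 157 − 5 + 18 = 170 growth lines.
With 2 growth lines per year, 170 / 2 = 85 years.

85 years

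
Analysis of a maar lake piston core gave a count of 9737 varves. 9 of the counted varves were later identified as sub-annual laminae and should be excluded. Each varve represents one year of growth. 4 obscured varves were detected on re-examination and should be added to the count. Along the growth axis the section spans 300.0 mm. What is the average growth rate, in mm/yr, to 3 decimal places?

0.031 mm/yr

After corrections the count is 9737 − 9 + 4 = 9732 varves.
Mean rate = 300.0 mm / 9732 years ≈ 0.031 mm/yr.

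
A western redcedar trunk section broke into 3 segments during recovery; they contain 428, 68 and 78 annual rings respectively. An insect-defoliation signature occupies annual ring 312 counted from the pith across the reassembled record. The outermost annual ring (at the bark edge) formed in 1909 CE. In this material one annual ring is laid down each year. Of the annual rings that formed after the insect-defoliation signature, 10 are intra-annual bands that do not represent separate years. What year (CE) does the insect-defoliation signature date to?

Total annual rings = 428 + 68 + 78 = 574.
574 − 312 = 262 annual rings lie beyond the insect-defoliation signature toward the bark edge.
Removing the 10 false annual rings leaves 262 − 10 = 252 true annual rings beyond the insect-defoliation signature.
1909 − 252 = 1657 CE.

1657 CE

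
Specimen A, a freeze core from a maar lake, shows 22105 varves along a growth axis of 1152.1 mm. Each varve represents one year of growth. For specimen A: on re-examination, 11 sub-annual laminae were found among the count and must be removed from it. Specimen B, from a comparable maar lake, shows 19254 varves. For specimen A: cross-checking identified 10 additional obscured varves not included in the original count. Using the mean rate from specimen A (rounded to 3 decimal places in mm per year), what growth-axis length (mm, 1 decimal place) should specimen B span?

Specimen A: true varve count = 22105 − 11 + 10 = 22104.
A: Mean rate = 1152.1 mm / 22104 years ≈ 0.052 mm/year.
B's length ≈ 0.052 × 19254 = 1001.2 mm.

1001.2 mm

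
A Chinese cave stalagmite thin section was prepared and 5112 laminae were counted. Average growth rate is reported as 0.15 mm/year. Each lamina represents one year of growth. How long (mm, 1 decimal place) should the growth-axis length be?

5112 years of growth are recorded.
Length ≈ 0.15 × 5112 = 766.8 mm.

766.8 mm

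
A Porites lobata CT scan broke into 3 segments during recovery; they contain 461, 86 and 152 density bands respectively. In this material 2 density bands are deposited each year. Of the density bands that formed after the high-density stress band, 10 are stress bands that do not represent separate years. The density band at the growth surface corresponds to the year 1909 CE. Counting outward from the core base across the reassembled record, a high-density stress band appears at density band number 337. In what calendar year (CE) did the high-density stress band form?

1733 CE

Total density bands = 461 + 86 + 152 = 699.
The high-density stress band sits at density band 337 from the core base, so 699 − 337 = 362 density bands formed after it.
362 − 10 false = 352 true density bands after the high-density stress band.
352 density bands at 2 per year is 352 / 2 = 176 years.
The density band at the growth surface is 1909 CE, so the high-density stress band dates to 1909 − 176 = 1733 CE.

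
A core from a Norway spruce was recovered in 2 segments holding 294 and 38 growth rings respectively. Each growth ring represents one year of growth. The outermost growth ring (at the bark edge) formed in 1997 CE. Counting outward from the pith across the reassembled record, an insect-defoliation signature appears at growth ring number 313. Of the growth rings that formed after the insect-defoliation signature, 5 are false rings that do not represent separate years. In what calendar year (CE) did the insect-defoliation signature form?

1983 CE

Total growth rings = 294 + 38 = 332.
332 − 313 = 19 growth rings lie beyond the insect-defoliation signature toward the bark edge.
Excluding 5 false growth rings: 19 − 5 = 14.
1997 − 14 = 1983 CE.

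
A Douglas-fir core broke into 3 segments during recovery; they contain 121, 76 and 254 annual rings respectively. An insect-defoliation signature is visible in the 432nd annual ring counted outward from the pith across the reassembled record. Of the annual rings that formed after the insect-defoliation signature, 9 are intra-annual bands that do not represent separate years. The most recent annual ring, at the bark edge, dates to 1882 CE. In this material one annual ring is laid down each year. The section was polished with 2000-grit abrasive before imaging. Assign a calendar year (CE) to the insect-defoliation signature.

Total annual rings = 121 + 76 + 254 = 451.
The insect-defoliation signature sits at annual ring 432 from the pith, so 451 − 432 = 19 annual rings formed after it.
19 − 9 false = 10 true annual rings after the insect-defoliation signature.
Counting back 10 years from 1882 CE places the insect-defoliation signature in 1882 − 10 = 1872 CE.

1872 CE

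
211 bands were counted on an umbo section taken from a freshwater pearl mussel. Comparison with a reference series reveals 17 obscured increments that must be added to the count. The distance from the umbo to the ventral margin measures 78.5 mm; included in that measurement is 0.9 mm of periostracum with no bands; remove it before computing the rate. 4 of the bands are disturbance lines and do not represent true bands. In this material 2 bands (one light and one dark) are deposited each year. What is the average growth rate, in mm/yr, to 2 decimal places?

0.69 mm/yr

Adjusted count: 211 − 4 + 17 = 224 bands.
Dividing by 2 bands per year: 224 / 2 = 112 years.
The growth record spans 78.5 − 0.9 = 77.6 mm.
Extension rate ≈ 77.6 / 112 = 0.69 mm/yr.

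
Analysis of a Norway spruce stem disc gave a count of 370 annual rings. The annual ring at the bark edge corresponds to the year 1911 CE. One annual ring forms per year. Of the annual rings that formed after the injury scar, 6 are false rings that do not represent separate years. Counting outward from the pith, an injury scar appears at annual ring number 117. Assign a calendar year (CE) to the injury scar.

1664 CE

The injury scar sits at annual ring 117 from the pith, so 370 − 117 = 253 annual rings formed after it.
Removing the 6 false annual rings leaves 253 − 6 = 247 true annual rings beyond the injury scar.
The annual ring at the bark edge is 1911 CE, so the injury scar dates to 1911 − 247 = 1664 CE.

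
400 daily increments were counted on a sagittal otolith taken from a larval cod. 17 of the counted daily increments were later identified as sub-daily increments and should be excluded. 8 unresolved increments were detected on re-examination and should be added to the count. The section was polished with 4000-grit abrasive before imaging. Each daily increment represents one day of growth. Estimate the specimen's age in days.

391 d

True daily increment count = 400 − 17 + 8 = 391.
At one daily increment per day, that is 391 days.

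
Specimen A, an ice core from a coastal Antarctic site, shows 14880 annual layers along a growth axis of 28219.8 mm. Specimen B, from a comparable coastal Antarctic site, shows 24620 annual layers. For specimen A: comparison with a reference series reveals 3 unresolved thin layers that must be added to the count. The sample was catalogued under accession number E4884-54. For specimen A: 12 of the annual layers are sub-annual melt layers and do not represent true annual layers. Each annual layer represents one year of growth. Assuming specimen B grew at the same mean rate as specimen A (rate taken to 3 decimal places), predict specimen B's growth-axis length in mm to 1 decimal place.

Specimen A: true annual layer count = 14880 − 12 + 3 = 14871.
A: Mean rate = 28219.8 mm / 14871 years ≈ 1.898 mm/yr.
B's length ≈ 1.898 × 24620 = 46728.8 mm.

46728.8 mm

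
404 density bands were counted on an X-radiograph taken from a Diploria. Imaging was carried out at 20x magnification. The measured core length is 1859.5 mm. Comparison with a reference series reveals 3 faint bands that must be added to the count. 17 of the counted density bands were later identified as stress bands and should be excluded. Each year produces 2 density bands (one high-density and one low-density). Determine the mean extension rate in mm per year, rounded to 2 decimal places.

After corrections the count is 404 − 17 + 3 = 390 density bands.
Dividing by 2 density bands per year: 390 / 2 = 195 years.
Mean rate = 1859.5 mm / 195 years ≈ 9.54 mm per year.

9.54 mm per year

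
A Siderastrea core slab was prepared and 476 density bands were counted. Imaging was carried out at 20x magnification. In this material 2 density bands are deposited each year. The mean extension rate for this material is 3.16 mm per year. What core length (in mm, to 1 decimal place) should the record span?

752.1 mm

476 density bands at 2 per year is 476 / 2 = 238 years.
238 years at 3.16 mm/year gives 3.16 × 238 = 752.1 mm.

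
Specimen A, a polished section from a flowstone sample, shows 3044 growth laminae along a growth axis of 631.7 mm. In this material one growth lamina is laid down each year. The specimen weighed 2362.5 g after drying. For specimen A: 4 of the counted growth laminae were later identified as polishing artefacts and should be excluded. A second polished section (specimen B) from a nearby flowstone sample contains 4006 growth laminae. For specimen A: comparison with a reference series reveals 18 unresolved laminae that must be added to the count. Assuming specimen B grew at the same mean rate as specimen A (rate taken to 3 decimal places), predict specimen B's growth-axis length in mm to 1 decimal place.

Specimen A: correcting the raw count gives 3044 − 4 + 18 = 3058 true growth laminae.
A: Extension rate ≈ 631.7 / 3058 = 0.207 mm/year.
B's length ≈ 0.207 × 4006 = 829.2 mm.

829.2 mm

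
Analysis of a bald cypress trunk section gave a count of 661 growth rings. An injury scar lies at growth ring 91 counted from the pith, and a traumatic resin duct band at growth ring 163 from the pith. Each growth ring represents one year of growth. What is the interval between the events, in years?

72 years

The two markers are separated by 163 − 91 = 72 growth rings.
At one growth ring per year, 72 years elapsed between them.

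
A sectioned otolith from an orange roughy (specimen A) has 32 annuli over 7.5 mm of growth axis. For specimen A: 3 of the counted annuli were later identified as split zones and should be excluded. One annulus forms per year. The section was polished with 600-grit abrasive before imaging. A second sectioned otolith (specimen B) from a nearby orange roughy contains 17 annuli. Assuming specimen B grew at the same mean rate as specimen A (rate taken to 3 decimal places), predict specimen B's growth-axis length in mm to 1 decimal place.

4.4 mm

Specimen A: correcting the raw count gives 32 − 3 = 29 true annuli.
A: 7.5 mm over 29 years gives 7.5 / 29 ≈ 0.259 mm/year.
B's length ≈ 0.259 × 17 = 4.4 mm.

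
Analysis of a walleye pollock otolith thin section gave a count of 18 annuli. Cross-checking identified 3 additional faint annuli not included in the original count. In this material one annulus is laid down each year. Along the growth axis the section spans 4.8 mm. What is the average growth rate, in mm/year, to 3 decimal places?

Correcting the raw count gives 18 + 3 = 21 true annuli.
4.8 mm over 21 years gives 4.8 / 21 ≈ 0.229 mm/year.

0.229 mm/year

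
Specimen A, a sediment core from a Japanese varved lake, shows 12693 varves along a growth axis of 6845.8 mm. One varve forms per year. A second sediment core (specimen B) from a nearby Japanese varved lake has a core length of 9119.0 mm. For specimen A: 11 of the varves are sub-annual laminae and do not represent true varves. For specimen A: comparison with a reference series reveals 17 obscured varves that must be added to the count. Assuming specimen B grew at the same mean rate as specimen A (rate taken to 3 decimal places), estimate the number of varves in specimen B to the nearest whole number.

Specimen A: adjusted count: 12693 − 11 + 17 = 12699 varves.
A: 6845.8 mm over 12699 years gives 6845.8 / 12699 ≈ 0.539 mm/yr.
Specimen B: 9119.0 mm / 0.539 mm per year = 16918.37 years ≈ 16918 varves.

16918 varves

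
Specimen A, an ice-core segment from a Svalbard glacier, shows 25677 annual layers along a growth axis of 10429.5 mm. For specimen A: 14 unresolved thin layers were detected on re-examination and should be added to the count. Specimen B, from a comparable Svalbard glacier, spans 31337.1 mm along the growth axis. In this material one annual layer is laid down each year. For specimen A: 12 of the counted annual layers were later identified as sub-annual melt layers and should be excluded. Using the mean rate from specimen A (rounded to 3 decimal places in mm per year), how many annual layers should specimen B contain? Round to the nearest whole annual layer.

77185 annual layers

Specimen A: true annual layer count = 25677 − 12 + 14 = 25679.
A: 10429.5 mm over 25679 years gives 10429.5 / 25679 ≈ 0.406 mm/yr.
B spans 31337.1 / 0.406 = 77184.98 years ≈ 77185 annual layers.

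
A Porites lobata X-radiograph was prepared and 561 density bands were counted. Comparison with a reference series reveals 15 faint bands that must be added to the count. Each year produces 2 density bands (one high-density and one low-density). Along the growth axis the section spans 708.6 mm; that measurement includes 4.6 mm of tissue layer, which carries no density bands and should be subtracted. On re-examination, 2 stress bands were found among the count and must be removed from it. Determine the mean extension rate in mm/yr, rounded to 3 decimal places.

After corrections the count is 561 − 2 + 15 = 574 density bands.
Dividing by 2 density bands per year: 574 / 2 = 287 years.
Removing the 4.6 mm offcut leaves 708.6 − 4.6 = 704.0 mm.
Extension rate ≈ 704.0 / 287 = 2.453 mm/yr.

2.453 mm/yr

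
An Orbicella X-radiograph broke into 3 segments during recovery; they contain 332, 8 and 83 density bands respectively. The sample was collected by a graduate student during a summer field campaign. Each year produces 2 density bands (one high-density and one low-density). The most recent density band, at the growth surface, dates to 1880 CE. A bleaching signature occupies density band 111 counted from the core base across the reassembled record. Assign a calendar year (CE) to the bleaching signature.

1724 CE

Total density bands = 332 + 8 + 83 = 423.
The bleaching signature sits at density band 111 from the core base, so 423 − 111 = 312 density bands formed after it.
312 density bands at 2 per year is 312 / 2 = 156 years.
Counting back 156 years from 1880 CE places the bleaching signature in 1880 − 156 = 1724 CE.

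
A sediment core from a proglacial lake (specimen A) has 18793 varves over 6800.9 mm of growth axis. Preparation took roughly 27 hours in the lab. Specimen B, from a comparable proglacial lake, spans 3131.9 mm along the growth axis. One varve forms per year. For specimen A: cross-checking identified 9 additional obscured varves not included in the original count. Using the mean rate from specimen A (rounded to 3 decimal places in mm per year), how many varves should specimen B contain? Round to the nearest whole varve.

8652 varves

Specimen A: true varve count = 18793 + 9 = 18802.
A: 6800.9 mm over 18802 years gives 6800.9 / 18802 ≈ 0.362 mm/year.
B spans 3131.9 / 0.362 = 8651.66 years ≈ 8652 varves.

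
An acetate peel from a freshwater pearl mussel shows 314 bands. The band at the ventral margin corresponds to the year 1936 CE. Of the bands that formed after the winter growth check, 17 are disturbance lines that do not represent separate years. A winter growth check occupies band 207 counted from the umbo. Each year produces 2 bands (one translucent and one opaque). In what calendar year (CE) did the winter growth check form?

1891 CE

Between band 207 and the ventral margin there are 314 − 207 = 107 bands.
Removing the 17 false bands leaves 107 − 17 = 90 true bands beyond the winter growth check.
Dividing by 2 bands per year: 90 / 2 = 45 years.
The band at the ventral margin is 1936 CE, so the winter growth check dates to 1936 − 45 = 1891 CE.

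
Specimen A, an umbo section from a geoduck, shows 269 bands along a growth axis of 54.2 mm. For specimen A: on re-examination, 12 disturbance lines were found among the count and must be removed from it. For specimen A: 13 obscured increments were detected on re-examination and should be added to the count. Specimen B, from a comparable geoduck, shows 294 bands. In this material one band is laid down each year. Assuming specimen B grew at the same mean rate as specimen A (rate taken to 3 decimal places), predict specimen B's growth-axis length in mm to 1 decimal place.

59.1 mm

Specimen A: true band count = 269 − 12 + 13 = 270.
A: 54.2 mm over 270 years gives 54.2 / 270 ≈ 0.201 mm per year.
Length of B = 0.201 × 294 = 59.1 mm.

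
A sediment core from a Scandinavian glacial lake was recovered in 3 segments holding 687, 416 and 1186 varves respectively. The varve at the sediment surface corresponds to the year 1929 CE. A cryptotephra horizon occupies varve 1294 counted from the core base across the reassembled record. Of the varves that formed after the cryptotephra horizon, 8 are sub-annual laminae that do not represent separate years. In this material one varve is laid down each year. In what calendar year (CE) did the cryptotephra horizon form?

942 CE

Total varves = 687 + 416 + 1186 = 2289.
2289 − 1294 = 995 varves lie beyond the cryptotephra horizon toward the sediment surface.
995 − 8 false = 987 true varves after the cryptotephra horizon.
1929 − 987 = 942 CE.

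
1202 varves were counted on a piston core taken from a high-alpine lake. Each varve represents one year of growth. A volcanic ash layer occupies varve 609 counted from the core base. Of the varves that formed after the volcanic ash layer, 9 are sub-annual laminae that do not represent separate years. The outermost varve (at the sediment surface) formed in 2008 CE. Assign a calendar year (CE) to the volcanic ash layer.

1424 CE

Between varve 609 and the sediment surface there are 1202 − 609 = 593 varves.
Excluding 9 false varves: 593 − 9 = 584.
2008 − 584 = 1424 CE.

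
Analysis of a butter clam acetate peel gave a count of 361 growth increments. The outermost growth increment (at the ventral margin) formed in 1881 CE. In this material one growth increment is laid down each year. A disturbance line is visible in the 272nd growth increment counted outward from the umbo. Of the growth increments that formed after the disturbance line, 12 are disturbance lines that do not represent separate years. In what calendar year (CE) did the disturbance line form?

1804 CE

The disturbance line sits at growth increment 272 from the umbo, so 361 − 272 = 89 growth increments formed after it.
Excluding 12 false growth increments: 89 − 12 = 77.
Counting back 77 years from 1881 CE places the disturbance line in 1881 − 77 = 1804 CE.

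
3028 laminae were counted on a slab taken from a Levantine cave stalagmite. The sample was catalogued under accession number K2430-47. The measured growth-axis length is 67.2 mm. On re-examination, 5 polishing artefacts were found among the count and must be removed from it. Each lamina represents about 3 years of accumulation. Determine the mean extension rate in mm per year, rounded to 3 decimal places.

True lamina count = 3028 − 5 = 3023.
Multiplying by 3 years per lamina: 3023 × 3 = 9069 years.
Mean rate = 67.2 mm / 9069 years ≈ 0.007 mm per year.

0.007 mm per year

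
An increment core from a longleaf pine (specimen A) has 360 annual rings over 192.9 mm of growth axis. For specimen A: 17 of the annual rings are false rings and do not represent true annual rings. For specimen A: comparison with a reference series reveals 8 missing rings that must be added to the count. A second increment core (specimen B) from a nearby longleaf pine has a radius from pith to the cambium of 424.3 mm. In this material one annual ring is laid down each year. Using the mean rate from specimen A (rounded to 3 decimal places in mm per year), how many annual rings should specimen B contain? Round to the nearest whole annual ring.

771 annual rings

Specimen A: after corrections the count is 360 − 17 + 8 = 351 annual rings.
A: Extension rate ≈ 192.9 / 351 = 0.550 mm per year.
B spans 424.3 / 0.550 = 771.45 years ≈ 771 annual rings.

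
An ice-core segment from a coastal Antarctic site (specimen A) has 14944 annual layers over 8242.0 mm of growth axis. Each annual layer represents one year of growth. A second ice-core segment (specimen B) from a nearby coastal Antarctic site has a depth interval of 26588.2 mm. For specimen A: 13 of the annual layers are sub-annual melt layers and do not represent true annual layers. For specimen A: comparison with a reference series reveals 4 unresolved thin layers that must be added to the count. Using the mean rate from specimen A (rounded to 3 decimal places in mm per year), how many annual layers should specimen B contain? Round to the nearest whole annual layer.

Specimen A: adjusted count: 14944 − 13 + 4 = 14935 annual layers.
A: Extension rate ≈ 8242.0 / 14935 = 0.552 mm per year.
For B, 26588.2 / 0.552 = 48167.03 years ≈ 48167 annual layers.

48167 annual layers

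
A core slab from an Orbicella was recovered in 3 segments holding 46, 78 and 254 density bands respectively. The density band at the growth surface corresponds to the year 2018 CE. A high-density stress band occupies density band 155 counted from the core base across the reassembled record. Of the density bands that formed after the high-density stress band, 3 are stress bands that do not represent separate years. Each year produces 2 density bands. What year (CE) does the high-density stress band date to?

Total density bands = 46 + 78 + 254 = 378.
Between density band 155 and the growth surface there are 378 − 155 = 223 density bands.
223 − 3 false = 220 true density bands after the high-density stress band.
220 density bands at 2 per year is 220 / 2 = 110 years.
Counting back 110 years from 2018 CE places the high-density stress band in 2018 − 110 = 1908 CE.

1908 CE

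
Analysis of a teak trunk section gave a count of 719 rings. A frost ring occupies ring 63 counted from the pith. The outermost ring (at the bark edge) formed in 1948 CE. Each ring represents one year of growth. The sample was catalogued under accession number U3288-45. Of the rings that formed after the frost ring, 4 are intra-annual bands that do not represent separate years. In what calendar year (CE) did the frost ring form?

The frost ring sits at ring 63 from the pith, so 719 − 63 = 656 rings formed after it.
Removing the 4 false rings leaves 656 − 4 = 652 true rings beyond the frost ring.
The ring at the bark edge is 1948 CE, so the frost ring dates to 1948 − 652 = 1296 CE.

1296 CE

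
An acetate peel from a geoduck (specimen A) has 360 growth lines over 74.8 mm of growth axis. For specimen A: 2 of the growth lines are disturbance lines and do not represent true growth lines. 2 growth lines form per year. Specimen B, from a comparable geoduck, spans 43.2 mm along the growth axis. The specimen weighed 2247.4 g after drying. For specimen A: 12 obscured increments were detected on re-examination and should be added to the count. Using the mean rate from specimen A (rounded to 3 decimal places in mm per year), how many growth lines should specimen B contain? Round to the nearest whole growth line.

Specimen A: correcting the raw count gives 360 − 2 + 12 = 370 true growth lines.
Specimen A: dividing by 2 growth lines per year: 370 / 2 = 185 years.
A: Extension rate ≈ 74.8 / 185 = 0.404 mm/year.
Specimen B: 43.2 mm / 0.404 mm per year = 106.93 years; at 2 growth lines per year that is 106.93 × 2 ≈ 214 growth lines.

214 growth lines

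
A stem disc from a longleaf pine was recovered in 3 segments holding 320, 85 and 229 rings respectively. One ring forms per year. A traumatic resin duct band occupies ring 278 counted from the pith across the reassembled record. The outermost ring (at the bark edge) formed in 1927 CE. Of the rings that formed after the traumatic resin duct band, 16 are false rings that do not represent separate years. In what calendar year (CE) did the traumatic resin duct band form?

1587 CE

Total rings = 320 + 85 + 229 = 634.
The traumatic resin duct band sits at ring 278 from the pith, so 634 − 278 = 356 rings formed after it.
Excluding 16 false rings: 356 − 16 = 340.
The ring at the bark edge is 1927 CE, so the traumatic resin duct band dates to 1927 − 340 = 1587 CE.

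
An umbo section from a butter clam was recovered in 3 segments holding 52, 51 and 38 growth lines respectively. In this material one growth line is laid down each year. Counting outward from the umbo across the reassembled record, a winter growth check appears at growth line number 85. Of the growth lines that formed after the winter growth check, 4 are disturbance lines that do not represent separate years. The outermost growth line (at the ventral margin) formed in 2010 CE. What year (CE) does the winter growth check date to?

1958 CE

Total growth lines = 52 + 51 + 38 = 141.
141 − 85 = 56 growth lines lie beyond the winter growth check toward the ventral margin.
Excluding 4 false growth lines: 56 − 4 = 52.
The growth line at the ventral margin is 2010 CE, so the winter growth check dates to 2010 − 52 = 1958 CE.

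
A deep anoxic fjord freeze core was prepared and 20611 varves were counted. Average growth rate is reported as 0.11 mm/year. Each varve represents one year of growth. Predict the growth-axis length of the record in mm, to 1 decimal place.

2267.2 mm

20611 years of growth are recorded.
Length ≈ 0.11 × 20611 = 2267.2 mm.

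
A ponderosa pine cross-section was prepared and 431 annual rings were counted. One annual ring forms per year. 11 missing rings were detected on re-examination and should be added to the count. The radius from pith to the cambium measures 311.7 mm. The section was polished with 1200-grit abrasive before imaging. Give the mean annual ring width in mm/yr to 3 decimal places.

After corrections the count is 431 + 11 = 442 annual rings.
Mean rate = 311.7 mm / 442 years ≈ 0.705 mm/yr.

0.705 mm/yr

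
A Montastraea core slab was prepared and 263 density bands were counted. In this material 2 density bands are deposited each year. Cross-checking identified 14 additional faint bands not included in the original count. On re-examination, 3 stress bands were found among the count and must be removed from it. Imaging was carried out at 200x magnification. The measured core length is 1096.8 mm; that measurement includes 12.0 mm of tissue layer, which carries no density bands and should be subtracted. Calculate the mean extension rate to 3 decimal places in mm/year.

7.918 mm/year

Correcting the raw count gives 263 − 3 + 14 = 274 true density bands.
With 2 density bands per year, 274 / 2 = 137 years.
Removing the 12.0 mm offcut leaves 1096.8 − 12.0 = 1084.8 mm.
1084.8 mm over 137 years gives 1084.8 / 137 ≈ 7.918 mm/year.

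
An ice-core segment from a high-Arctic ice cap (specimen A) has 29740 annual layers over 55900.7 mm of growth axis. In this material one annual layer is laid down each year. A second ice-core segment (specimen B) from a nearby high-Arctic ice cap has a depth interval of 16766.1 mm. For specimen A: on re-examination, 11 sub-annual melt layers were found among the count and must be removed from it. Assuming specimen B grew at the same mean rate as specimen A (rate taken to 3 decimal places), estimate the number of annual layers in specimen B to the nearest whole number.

8918 annual layers

Specimen A: true annual layer count = 29740 − 11 = 29729.
A: Mean rate = 55900.7 mm / 29729 years ≈ 1.880 mm per year.
For B, 16766.1 / 1.880 = 8918.14 years ≈ 8918 annual layers.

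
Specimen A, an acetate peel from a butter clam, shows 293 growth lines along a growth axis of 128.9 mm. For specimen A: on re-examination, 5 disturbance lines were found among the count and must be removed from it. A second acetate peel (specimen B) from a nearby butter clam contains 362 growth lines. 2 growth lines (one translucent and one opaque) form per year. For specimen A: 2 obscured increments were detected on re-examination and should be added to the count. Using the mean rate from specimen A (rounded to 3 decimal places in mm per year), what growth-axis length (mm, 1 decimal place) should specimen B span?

160.9 mm

Specimen A: correcting the raw count gives 293 − 5 + 2 = 290 true growth lines.
Specimen A: with 2 growth lines per year, 290 / 2 = 145 years.
A: Extension rate ≈ 128.9 / 145 = 0.889 mm/year.
Specimen B: 362 growth lines at 2 per year is 362 / 2 = 181 years. B's length ≈ 0.889 × 181 = 160.9 mm.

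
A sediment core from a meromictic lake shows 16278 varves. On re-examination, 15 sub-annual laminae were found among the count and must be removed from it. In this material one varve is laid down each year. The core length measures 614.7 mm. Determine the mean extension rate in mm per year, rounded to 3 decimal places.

0.038 mm per year

True varve count = 16278 − 15 = 16263.
614.7 mm over 16263 years gives 614.7 / 16263 ≈ 0.038 mm per year.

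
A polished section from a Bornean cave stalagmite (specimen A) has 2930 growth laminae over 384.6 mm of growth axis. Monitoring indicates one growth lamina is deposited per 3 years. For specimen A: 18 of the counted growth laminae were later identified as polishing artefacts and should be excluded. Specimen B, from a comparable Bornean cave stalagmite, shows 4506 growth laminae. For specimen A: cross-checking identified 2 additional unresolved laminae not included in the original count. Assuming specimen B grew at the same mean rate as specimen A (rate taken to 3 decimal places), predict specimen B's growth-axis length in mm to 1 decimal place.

Specimen A: after corrections the count is 2930 − 18 + 2 = 2914 growth laminae.
Specimen A: multiplying by 3 years per growth lamina: 2914 × 3 = 8742 years.
A: Mean rate = 384.6 mm / 8742 years ≈ 0.044 mm/yr.
Specimen B: multiplying by 3 years per growth lamina: 4506 × 3 = 13518 years. B's length ≈ 0.044 × 13518 = 594.8 mm.

594.8 mm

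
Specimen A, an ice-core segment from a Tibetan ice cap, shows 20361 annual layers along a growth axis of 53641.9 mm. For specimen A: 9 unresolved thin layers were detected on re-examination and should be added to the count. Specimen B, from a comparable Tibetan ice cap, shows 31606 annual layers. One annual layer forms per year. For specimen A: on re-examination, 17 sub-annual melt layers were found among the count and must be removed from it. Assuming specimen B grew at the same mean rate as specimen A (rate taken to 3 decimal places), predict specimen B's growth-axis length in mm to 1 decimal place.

Specimen A: adjusted count: 20361 − 17 + 9 = 20353 annual layers.
A: 53641.9 mm over 20353 years gives 53641.9 / 20353 ≈ 2.636 mm/year.
For B, 2.636 mm/year × 31606 years = 83313.4 mm.

83313.4 mm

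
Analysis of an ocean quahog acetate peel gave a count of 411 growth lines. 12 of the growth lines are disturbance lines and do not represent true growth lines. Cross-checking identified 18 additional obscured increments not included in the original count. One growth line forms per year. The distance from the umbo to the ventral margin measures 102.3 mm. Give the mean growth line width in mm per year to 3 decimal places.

0.245 mm per year

Adjusted count: 411 − 12 + 18 = 417 growth lines.
102.3 mm over 417 years gives 102.3 / 417 ≈ 0.245 mm per year.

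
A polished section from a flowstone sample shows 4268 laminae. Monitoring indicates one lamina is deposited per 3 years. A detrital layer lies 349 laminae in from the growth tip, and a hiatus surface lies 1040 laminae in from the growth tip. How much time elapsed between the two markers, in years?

The two markers are separated by 1040 − 349 = 691 laminae.
At 3 years per lamina, 691 × 3 = 2073 years.

2073 years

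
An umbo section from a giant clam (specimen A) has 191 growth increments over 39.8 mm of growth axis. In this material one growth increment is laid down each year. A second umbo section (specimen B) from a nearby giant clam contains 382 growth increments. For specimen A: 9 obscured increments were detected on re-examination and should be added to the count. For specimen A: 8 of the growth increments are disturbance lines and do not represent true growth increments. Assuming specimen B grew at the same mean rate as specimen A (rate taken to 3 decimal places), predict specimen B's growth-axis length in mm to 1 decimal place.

79.1 mm

Specimen A: after corrections the count is 191 − 8 + 9 = 192 growth increments.
A: Mean rate = 39.8 mm / 192 years ≈ 0.207 mm/yr.
Length of B = 0.207 × 382 = 79.1 mm.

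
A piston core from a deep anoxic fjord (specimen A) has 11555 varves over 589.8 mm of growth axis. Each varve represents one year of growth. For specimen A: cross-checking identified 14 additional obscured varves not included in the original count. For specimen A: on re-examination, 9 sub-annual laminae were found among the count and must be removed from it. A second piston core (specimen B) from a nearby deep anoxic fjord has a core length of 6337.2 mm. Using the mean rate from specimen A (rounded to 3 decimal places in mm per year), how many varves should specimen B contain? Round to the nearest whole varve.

124259 varves

Specimen A: adjusted count: 11555 − 9 + 14 = 11560 varves.
A: Extension rate ≈ 589.8 / 11560 = 0.051 mm/year.
For B, 6337.2 / 0.051 = 124258.82 years ≈ 124259 varves.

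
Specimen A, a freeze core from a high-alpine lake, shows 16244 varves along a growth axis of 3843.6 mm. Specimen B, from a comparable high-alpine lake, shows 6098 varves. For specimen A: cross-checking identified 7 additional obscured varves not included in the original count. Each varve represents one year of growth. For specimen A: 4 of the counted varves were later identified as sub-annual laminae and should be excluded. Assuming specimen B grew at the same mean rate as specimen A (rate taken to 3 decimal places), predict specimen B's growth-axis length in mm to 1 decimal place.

1445.2 mm

Specimen A: after corrections the count is 16244 − 4 + 7 = 16247 varves.
A: Extension rate ≈ 3843.6 / 16247 = 0.237 mm/yr.
B's length ≈ 0.237 × 6098 = 1445.2 mm.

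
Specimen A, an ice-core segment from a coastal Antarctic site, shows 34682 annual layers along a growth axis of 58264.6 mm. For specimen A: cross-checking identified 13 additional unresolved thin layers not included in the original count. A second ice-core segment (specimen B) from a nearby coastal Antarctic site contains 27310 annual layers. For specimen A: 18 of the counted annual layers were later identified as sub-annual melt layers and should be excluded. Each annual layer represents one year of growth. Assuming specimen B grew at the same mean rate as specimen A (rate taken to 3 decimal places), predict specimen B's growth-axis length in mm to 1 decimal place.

Specimen A: adjusted count: 34682 − 18 + 13 = 34677 annual layers.
A: Mean rate = 58264.6 mm / 34677 years ≈ 1.680 mm per year.
B's length ≈ 1.680 × 27310 = 45880.8 mm.

45880.8 mm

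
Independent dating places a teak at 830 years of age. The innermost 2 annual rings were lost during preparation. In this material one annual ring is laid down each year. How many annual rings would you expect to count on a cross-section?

828 annual rings

Expected annual rings over 830 years: 830.
Subtracting the 2 annual rings not captured gives 830 − 2 = 828 annual rings in the record.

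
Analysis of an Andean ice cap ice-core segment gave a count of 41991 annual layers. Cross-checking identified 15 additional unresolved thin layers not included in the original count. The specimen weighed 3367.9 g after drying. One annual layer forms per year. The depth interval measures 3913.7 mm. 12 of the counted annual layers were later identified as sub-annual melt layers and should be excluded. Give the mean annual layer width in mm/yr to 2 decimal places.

Correcting the raw count gives 41991 − 12 + 15 = 41994 true annual layers.
3913.7 mm over 41994 years gives 3913.7 / 41994 ≈ 0.09 mm/yr.

0.09 mm/yr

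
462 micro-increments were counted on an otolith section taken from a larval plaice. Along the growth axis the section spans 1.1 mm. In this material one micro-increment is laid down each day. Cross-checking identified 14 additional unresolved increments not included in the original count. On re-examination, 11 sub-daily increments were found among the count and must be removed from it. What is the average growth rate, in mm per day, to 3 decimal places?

0.002 mm per day

After corrections the count is 462 − 11 + 14 = 465 micro-increments.
Mean rate = 1.1 mm / 465 days ≈ 0.002 mm per day.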